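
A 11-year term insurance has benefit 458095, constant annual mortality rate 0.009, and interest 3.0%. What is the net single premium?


NSP = benefit * sum_{k=0}^{n-1} k_p_x * q * v^(k+1)
With constant q=0.009, v=0.970874
Sum = 0.079838
NSP = 458095 * 0.079838
= 36573.4656


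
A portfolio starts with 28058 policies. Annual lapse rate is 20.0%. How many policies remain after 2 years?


remaining = initial * (1 - lapse)^years
= 28058 * (1 - 0.2)^2
= 28058 * 0.64
= 17957.12


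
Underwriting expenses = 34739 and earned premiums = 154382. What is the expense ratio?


Expense ratio = expenses / premiums
= 34739 / 154382
= 0.225


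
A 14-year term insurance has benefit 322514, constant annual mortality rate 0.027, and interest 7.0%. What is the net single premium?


NSP = benefit * sum_{k=0}^{n-1} k_p_x * q * v^(k+1)
With constant q=0.027, v=0.934579
Sum = 0.204764
NSP = 322514 * 0.204764
= 66039.2202


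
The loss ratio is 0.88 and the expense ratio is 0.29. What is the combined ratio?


Combined ratio = loss ratio + expense ratio
= 0.88 + 0.29
= 1.17


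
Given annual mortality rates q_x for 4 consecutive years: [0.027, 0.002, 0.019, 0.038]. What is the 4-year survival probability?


p_k = 1 - q_k for each year
Survival = product of (1 - q_k)
= 0.973 * 0.998 * 0.981 * 0.962
= 0.9164


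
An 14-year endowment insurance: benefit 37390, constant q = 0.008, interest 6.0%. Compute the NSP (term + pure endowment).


Term component = 2660.1508
Pure endowment = 14_p_x * v^14 * benefit = 0.893642 * 0.442301 * 37390 = 14778.718
NSP = 17438.8688


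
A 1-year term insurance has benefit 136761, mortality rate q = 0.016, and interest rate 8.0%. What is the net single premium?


NSP = benefit * q * v
v = 1/(1+i) = 0.925926
NSP = 136761 * 0.016 * 0.925926
= 2026.0889


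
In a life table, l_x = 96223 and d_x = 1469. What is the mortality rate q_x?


q_x = d_x / l_x
= 1469 / 96223
= 0.0153


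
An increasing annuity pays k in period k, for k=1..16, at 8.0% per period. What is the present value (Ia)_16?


(Ia)_n = sum_{k=1}^{n} k * v^k, v = 1/(1+i)
v = 0.925926
Sum computed term by term:
(Ia)_16 = 61.1154


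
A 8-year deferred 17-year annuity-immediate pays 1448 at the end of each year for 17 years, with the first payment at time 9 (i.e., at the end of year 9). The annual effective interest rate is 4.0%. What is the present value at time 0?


PV at time 8 of the 17-year annuity-immediate:
a_n = 1448 * (1-(1+0.04)^(-17))/0.04 = 17615.8885
Discount back 8 years to time 0:
PV = 17615.8885 * (1+0.04)^(-8)
= 17615.8885 * 0.73069
= 12871.7572


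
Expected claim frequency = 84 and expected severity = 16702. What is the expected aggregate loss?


E[S] = E[N] * E[X]
= 84 * 16702
= 1.4030e+06


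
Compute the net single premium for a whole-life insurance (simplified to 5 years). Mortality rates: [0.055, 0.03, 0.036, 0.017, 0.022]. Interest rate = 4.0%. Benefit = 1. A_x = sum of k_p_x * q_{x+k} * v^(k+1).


v = 0.961538
Year 0: k_p_x=1.0, q=0.055, term=0.052885
Year 1: k_p_x=0.945, q=0.03, term=0.026211
Year 2: k_p_x=0.91665, q=0.036, term=0.029336
Year 3: k_p_x=0.883651, q=0.017, term=0.012841
Year 4: k_p_x=0.868629, q=0.022, term=0.015707
A_x = 0.137


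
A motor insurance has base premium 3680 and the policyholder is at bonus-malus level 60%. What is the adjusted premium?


adjusted = base * BM_level / 100
= 3680 * 60 / 100
= 3680 * 0.6
= 2208.0


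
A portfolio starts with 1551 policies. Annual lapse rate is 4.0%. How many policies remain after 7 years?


remaining = initial * (1 - lapse)^years
= 1551 * (1 - 0.04)^7
= 1551 * 0.751447
= 1165.495


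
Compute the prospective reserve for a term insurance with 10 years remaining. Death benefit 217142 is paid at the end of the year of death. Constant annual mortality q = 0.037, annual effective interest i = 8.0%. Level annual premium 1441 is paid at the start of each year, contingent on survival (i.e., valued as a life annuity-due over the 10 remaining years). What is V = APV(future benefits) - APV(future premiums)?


v = 1/(1+i) = 0.925926
APV(future benefits) per unit = sum_{k=0}^{9} k_p_x * q * v^(k+1) = 0.215768
APV(future benefits) = 217142 * 0.215768 = 46852.3409
Life annuity-due factor ä_{x:10} = sum_{k=0}^{9} k_p_x * v^k = 6.298099
APV(future premiums) = 1441 * 6.298099 = 9075.5609
V = 46852.3409 - 9075.5609
= 37776.7801


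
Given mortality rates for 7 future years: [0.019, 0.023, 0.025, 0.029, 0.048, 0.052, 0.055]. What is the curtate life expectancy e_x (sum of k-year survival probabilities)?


e_x = sum_{k=1}^{n} k_p_x
k_p_x values:
  1_p_x = 0.981
  2_p_x = 0.958437
  3_p_x = 0.934476
  4_p_x = 0.907376
  5_p_x = 0.863822
  6_p_x = 0.818903
  7_p_x = 0.773864
e_x = 6.2379


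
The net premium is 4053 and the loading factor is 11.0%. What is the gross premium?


Gross = net * (1 + loading)
= 4053 * (1 + 0.11)
= 4053 * 1.11
= 4498.83


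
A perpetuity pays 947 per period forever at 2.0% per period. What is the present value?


PV = PMT / i
= 947 / 0.02
= 47350.0


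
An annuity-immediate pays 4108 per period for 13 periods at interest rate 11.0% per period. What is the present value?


PV = PMT * (1 - (1+i)^(-n)) / i
= 4108 * (1 - (1+0.11)^(-13)) / 0.11
= 4108 * (1 - 0.257514) / 0.11
= 4108 * 6.74987
= 27728.4676


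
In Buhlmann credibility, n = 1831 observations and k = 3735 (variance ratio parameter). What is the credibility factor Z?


Z = n / (n + k)
= 1831 / (1831 + 3735)
= 1831 / 5566
= 0.329


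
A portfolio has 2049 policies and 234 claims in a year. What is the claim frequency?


frequency = claims / policies
= 234 / 2049
= 0.1142


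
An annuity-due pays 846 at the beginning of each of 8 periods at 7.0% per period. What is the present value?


PV_due = PMT * (1-(1+i)^(-n))/i * (1+i)
PV_immediate = 5051.7185
PV_due = 5051.7185 * 1.07
= 5405.3388


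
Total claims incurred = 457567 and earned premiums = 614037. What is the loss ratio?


Loss ratio = claims / premiums
= 457567 / 614037
= 0.7452


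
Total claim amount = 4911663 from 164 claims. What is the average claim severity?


severity = total / number
= 4911663 / 164
= 29949.1646


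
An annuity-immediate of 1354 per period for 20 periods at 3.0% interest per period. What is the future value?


FV = PMT * ((1+i)^n - 1) / i
= 1354 * ((1.03)^20 - 1) / 0.03
= 1354 * (1.806111 - 1) / 0.03
= 36382.4871


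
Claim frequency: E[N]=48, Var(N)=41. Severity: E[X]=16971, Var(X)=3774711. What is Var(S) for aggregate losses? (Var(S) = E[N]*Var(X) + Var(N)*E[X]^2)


Var(S) = E[N]*Var(X) + Var(N)*E[X]^2
= 48*3774711 + 41*16971^2
= 181186128 + 11808608481
= 1.1990e+10


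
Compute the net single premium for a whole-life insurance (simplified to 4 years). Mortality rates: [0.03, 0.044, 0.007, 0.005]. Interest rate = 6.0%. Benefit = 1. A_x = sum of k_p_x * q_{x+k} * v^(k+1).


v = 0.943396
Year 0: k_p_x=1.0, q=0.03, term=0.028302
Year 1: k_p_x=0.97, q=0.044, term=0.037985
Year 2: k_p_x=0.92732, q=0.007, term=0.00545
Year 3: k_p_x=0.920829, q=0.005, term=0.003647
A_x = 0.0754


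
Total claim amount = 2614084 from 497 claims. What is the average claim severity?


severity = total / number
= 2614084 / 497
= 5259.7264


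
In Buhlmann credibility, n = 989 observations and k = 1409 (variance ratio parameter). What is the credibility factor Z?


Z = n / (n + k)
= 989 / (989 + 1409)
= 989 / 2398
= 0.4124


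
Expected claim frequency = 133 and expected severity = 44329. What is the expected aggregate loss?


E[S] = E[N] * E[X]
= 133 * 44329
= 5.8958e+06


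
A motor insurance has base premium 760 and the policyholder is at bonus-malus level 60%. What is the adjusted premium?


adjusted = base * BM_level / 100
= 760 * 60 / 100
= 760 * 0.6
= 456.0


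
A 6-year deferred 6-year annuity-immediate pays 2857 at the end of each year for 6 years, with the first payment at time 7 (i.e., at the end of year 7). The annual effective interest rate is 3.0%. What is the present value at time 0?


PV at time 6 of the 6-year annuity-immediate:
a_n = 2857 * (1-(1+0.03)^(-6))/0.03 = 15476.916
Discount back 6 years to time 0:
PV = 15476.916 * (1+0.03)^(-6)
= 15476.916 * 0.837484
= 12961.6735


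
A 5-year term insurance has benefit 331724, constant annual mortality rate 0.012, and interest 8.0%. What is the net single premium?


NSP = benefit * sum_{k=0}^{n-1} k_p_x * q * v^(k+1)
With constant q=0.012, v=0.925926
Sum = 0.046863
NSP = 331724 * 0.046863
= 15545.6011


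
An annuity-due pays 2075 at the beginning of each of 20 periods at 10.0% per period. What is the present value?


PV_due = PMT * (1-(1+i)^(-n))/i * (1+i)
PV_immediate = 17665.6447
PV_due = 17665.6447 * 1.1
= 19432.2092


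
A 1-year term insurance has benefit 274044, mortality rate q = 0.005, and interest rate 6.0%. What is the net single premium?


NSP = benefit * q * v
v = 1/(1+i) = 0.943396
NSP = 274044 * 0.005 * 0.943396
= 1292.6604


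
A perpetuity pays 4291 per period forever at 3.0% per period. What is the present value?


PV = PMT / i
= 4291 / 0.03
= 143033.3333


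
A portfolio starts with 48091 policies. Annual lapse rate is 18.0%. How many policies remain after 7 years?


remaining = initial * (1 - lapse)^years
= 48091 * (1 - 0.18)^7
= 48091 * 0.249285
= 11988.3876


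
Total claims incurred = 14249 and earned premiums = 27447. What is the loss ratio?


Loss ratio = claims / premiums
= 14249 / 27447
= 0.5191


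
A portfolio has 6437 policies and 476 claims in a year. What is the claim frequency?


frequency = claims / policies
= 476 / 6437
= 0.0739


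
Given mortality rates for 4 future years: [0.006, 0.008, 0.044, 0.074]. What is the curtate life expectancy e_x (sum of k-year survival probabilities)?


e_x = sum_{k=1}^{n} k_p_x
k_p_x values:
  1_p_x = 0.994
  2_p_x = 0.986048
  3_p_x = 0.942662
  4_p_x = 0.872905
e_x = 3.7956


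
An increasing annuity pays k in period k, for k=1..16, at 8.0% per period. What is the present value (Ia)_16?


(Ia)_n = sum_{k=1}^{n} k * v^k, v = 1/(1+i)
v = 0.925926
Sum computed term by term:
(Ia)_16 = 61.1154


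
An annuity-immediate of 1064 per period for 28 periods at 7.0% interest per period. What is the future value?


FV = PMT * ((1+i)^n - 1) / i
= 1064 * ((1.07)^28 - 1) / 0.07
= 1064 * (6.648838 - 1) / 0.07
= 85862.3431


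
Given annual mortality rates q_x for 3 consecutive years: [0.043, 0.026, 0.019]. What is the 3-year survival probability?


p_k = 1 - q_k for each year
Survival = product of (1 - q_k)
= 0.957 * 0.974 * 0.981
= 0.9144


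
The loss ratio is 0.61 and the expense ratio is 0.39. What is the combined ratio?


Combined ratio = loss ratio + expense ratio
= 0.61 + 0.39
= 1.0


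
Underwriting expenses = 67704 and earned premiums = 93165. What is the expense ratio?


Expense ratio = expenses / premiums
= 67704 / 93165
= 0.7267


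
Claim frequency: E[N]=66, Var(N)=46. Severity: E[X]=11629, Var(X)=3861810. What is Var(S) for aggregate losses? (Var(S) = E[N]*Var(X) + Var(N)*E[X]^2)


Var(S) = E[N]*Var(X) + Var(N)*E[X]^2
= 66*3861810 + 46*11629^2
= 254879460 + 6220747486
= 6.4756e+09


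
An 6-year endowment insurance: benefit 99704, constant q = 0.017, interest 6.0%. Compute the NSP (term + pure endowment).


Term component = 8011.6476
Pure endowment = 6_p_x * v^6 * benefit = 0.902238 * 0.704961 * 99704 = 63415.9492
NSP = 71427.5968


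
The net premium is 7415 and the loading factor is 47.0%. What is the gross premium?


Gross = net * (1 + loading)
= 7415 * (1 + 0.47)
= 7415 * 1.47
= 10900.05


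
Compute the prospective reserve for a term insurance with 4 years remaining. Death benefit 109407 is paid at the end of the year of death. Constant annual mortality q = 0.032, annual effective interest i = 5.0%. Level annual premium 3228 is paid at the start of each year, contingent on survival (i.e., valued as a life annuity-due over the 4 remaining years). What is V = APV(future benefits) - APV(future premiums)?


v = 1/(1+i) = 0.952381
APV(future benefits) per unit = sum_{k=0}^{3} k_p_x * q * v^(k+1) = 0.108353
APV(future benefits) = 109407 * 0.108353 = 11854.6265
Life annuity-due factor ä_{x:4} = sum_{k=0}^{3} k_p_x * v^k = 3.555348
APV(future premiums) = 3228 * 3.555348 = 11476.6625
V = 11854.6265 - 11476.6625
= 377.9639


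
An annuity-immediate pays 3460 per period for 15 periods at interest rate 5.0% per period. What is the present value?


PV = PMT * (1 - (1+i)^(-n)) / i
= 3460 * (1 - (1+0.05)^(-15)) / 0.05
= 3460 * (1 - 0.481017) / 0.05
= 3460 * 10.379658
= 35913.6168


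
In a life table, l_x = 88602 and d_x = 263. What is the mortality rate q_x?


q_x = d_x / l_x
= 263 / 88602
= 0.003


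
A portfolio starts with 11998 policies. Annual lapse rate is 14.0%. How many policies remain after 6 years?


remaining = initial * (1 - lapse)^years
= 11998 * (1 - 0.14)^6
= 11998 * 0.404567
= 4853.9977


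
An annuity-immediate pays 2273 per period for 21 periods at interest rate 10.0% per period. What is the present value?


PV = PMT * (1 - (1+i)^(-n)) / i
= 2273 * (1 - (1+0.1)^(-21)) / 0.1
= 2273 * (1 - 0.135131) / 0.1
= 2273 * 8.648694
= 19658.4821


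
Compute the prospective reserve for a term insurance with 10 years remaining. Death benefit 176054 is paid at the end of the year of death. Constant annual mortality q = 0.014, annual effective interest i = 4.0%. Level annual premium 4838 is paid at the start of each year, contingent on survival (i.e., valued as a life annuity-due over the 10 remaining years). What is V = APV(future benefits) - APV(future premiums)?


v = 1/(1+i) = 0.961538
APV(future benefits) per unit = sum_{k=0}^{9} k_p_x * q * v^(k+1) = 0.107145
APV(future benefits) = 176054 * 0.107145 = 18863.2993
Life annuity-due factor ä_{x:10} = sum_{k=0}^{9} k_p_x * v^k = 7.95934
APV(future premiums) = 4838 * 7.95934 = 38507.2875
V = 18863.2993 - 38507.2875
= -19643.9881


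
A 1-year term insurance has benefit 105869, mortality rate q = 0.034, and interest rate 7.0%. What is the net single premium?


NSP = benefit * q * v
v = 1/(1+i) = 0.934579
NSP = 105869 * 0.034 * 0.934579
= 3364.0617


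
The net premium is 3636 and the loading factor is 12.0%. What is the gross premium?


Gross = net * (1 + loading)
= 3636 * (1 + 0.12)
= 3636 * 1.12
= 4072.32


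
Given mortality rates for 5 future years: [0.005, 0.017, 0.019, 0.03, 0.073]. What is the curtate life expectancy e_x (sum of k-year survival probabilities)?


e_x = sum_{k=1}^{n} k_p_x
k_p_x values:
  1_p_x = 0.995
  2_p_x = 0.978085
  3_p_x = 0.959501
  4_p_x = 0.930716
  5_p_x = 0.862774
e_x = 4.7261


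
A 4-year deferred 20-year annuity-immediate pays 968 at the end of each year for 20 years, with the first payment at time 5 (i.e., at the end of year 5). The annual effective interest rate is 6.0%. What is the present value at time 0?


PV at time 4 of the 20-year annuity-immediate:
a_n = 968 * (1-(1+0.06)^(-20))/0.06 = 11102.8837
Discount back 4 years to time 0:
PV = 11102.8837 * (1+0.06)^(-4)
= 11102.8837 * 0.792094
= 8794.5239


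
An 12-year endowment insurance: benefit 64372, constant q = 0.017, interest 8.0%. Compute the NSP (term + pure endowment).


Term component = 7634.7279
Pure endowment = 12_p_x * v^12 * benefit = 0.814033 * 0.397114 * 64372 = 20809.1409
NSP = 28443.8688


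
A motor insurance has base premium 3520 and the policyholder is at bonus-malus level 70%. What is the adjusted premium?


adjusted = base * BM_level / 100
= 3520 * 70 / 100
= 3520 * 0.7
= 2464.0


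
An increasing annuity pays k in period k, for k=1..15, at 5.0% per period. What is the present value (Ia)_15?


(Ia)_n = sum_{k=1}^{n} k * v^k, v = 1/(1+i)
v = 0.952381
Sum computed term by term:
(Ia)_15 = 73.6677


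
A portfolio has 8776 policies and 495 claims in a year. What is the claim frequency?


frequency = claims / policies
= 495 / 8776
= 0.0564


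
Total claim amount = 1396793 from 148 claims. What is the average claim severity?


severity = total / number
= 1396793 / 148
= 9437.7905


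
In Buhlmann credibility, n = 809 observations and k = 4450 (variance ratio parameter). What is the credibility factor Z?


Z = n / (n + k)
= 809 / (809 + 4450)
= 809 / 5259
= 0.1538


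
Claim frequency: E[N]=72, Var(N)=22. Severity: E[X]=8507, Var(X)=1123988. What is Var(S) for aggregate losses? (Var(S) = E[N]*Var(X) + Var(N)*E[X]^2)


Var(S) = E[N]*Var(X) + Var(N)*E[X]^2
= 72*1123988 + 22*8507^2
= 80927136 + 1592119078
= 1.6730e+09


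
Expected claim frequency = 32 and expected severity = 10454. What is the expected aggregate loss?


E[S] = E[N] * E[X]
= 32 * 10454
= 334528


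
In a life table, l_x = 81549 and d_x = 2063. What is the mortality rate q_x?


q_x = d_x / l_x
= 2063 / 81549
= 0.0253


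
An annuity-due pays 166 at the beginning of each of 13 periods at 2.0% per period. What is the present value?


PV_due = PMT * (1-(1+i)^(-n))/i * (1+i)
PV_immediate = 1883.83
PV_due = 1883.83 * 1.02
= 1921.5066


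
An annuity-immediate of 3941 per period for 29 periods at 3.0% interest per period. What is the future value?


FV = PMT * ((1+i)^n - 1) / i
= 3941 * ((1.03)^29 - 1) / 0.03
= 3941 * (2.356566 - 1) / 0.03
= 178207.4886


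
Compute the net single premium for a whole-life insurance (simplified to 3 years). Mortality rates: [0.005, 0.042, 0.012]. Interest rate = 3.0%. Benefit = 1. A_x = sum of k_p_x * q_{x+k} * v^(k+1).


v = 0.970874
Year 0: k_p_x=1.0, q=0.005, term=0.004854
Year 1: k_p_x=0.995, q=0.042, term=0.039391
Year 2: k_p_x=0.95321, q=0.012, term=0.010468
A_x = 0.0547


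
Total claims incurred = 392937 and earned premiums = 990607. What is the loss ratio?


Loss ratio = claims / premiums
= 392937 / 990607
= 0.3967


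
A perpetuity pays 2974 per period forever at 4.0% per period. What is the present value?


PV = PMT / i
= 2974 / 0.04
= 74350.0


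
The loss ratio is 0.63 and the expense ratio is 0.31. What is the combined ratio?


Combined ratio = loss ratio + expense ratio
= 0.63 + 0.31
= 0.94


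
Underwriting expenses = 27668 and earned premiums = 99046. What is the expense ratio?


Expense ratio = expenses / premiums
= 27668 / 99046
= 0.2793


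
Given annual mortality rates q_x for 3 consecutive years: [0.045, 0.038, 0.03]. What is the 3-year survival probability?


p_k = 1 - q_k for each year
Survival = product of (1 - q_k)
= 0.955 * 0.962 * 0.97
= 0.8911


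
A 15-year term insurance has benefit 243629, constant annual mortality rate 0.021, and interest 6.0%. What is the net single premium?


NSP = benefit * sum_{k=0}^{n-1} k_p_x * q * v^(k+1)
With constant q=0.021, v=0.943396
Sum = 0.180575
NSP = 243629 * 0.180575
= 43993.3591


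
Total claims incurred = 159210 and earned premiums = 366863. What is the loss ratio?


Loss ratio = claims / premiums
= 159210 / 366863
= 0.434


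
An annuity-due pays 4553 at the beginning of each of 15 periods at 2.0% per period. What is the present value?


PV_due = PMT * (1-(1+i)^(-n))/i * (1+i)
PV_immediate = 58502.6967
PV_due = 58502.6967 * 1.02
= 59672.7507


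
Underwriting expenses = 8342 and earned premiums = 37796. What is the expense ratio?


Expense ratio = expenses / premiums
= 8342 / 37796
= 0.2207


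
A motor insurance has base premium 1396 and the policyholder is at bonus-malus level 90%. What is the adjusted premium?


adjusted = base * BM_level / 100
= 1396 * 90 / 100
= 1396 * 0.9
= 1256.4


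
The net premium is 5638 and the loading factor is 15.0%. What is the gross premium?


Gross = net * (1 + loading)
= 5638 * (1 + 0.15)
= 5638 * 1.15
= 6483.7


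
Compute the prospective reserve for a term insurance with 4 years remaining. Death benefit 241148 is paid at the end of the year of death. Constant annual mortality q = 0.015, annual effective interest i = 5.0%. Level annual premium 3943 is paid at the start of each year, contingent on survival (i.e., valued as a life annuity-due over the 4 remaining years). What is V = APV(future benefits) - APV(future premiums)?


v = 1/(1+i) = 0.952381
APV(future benefits) per unit = sum_{k=0}^{3} k_p_x * q * v^(k+1) = 0.052052
APV(future benefits) = 241148 * 0.052052 = 12552.3149
Life annuity-due factor ä_{x:4} = sum_{k=0}^{3} k_p_x * v^k = 3.643663
APV(future premiums) = 3943 * 3.643663 = 14366.9632
V = 12552.3149 - 14366.9632
= -1814.6483


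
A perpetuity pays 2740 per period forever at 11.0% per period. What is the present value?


PV = PMT / i
= 2740 / 0.11
= 24909.0909


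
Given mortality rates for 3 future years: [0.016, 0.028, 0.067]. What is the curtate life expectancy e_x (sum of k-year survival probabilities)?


e_x = sum_{k=1}^{n} k_p_x
k_p_x values:
  1_p_x = 0.984
  2_p_x = 0.956448
  3_p_x = 0.892366
e_x = 2.8328


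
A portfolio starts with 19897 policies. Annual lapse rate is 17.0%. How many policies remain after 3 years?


remaining = initial * (1 - lapse)^years
= 19897 * (1 - 0.17)^3
= 19897 * 0.571787
= 11376.8459


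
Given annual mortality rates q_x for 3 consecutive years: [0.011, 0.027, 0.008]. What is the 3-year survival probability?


p_k = 1 - q_k for each year
Survival = product of (1 - q_k)
= 0.989 * 0.973 * 0.992
= 0.9546


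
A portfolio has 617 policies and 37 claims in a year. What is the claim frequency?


frequency = claims / policies
= 37 / 617
= 0.06


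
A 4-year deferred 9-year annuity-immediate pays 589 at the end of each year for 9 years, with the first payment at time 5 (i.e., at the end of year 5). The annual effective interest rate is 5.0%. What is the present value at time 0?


PV at time 4 of the 9-year annuity-immediate:
a_n = 589 * (1-(1+0.05)^(-9))/0.05 = 4186.507
Discount back 4 years to time 0:
PV = 4186.507 * (1+0.05)^(-4)
= 4186.507 * 0.822702
= 3444.2496


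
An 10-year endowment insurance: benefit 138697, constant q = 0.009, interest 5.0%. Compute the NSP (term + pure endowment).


Term component = 9291.2576
Pure endowment = 10_p_x * v^10 * benefit = 0.913559 * 0.613913 * 138697 = 77787.6447
NSP = 87078.9022


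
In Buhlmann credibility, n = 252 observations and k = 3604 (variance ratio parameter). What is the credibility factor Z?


Z = n / (n + k)
= 252 / (252 + 3604)
= 252 / 3856
= 0.0654


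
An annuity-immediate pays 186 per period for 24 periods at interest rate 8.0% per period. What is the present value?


PV = PMT * (1 - (1+i)^(-n)) / i
= 186 * (1 - (1+0.08)^(-24)) / 0.08
= 186 * (1 - 0.157699) / 0.08
= 186 * 10.528758
= 1958.349


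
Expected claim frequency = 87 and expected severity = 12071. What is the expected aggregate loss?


E[S] = E[N] * E[X]
= 87 * 12071
= 1.0502e+06


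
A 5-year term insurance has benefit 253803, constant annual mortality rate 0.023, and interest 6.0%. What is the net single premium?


NSP = benefit * sum_{k=0}^{n-1} k_p_x * q * v^(k+1)
With constant q=0.023, v=0.943396
Sum = 0.09278
NSP = 253803 * 0.09278
= 23547.7451


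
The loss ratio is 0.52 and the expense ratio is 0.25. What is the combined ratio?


Combined ratio = loss ratio + expense ratio
= 0.52 + 0.25
= 0.77


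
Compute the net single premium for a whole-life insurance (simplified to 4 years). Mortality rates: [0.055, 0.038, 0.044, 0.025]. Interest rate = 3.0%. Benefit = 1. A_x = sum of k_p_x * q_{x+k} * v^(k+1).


v = 0.970874
Year 0: k_p_x=1.0, q=0.055, term=0.053398
Year 1: k_p_x=0.945, q=0.038, term=0.033849
Year 2: k_p_x=0.90909, q=0.044, term=0.036606
Year 3: k_p_x=0.86909, q=0.025, term=0.019304
A_x = 0.1432


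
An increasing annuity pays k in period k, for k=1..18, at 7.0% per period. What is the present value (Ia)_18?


(Ia)_n = sum_{k=1}^{n} k * v^k, v = 1/(1+i)
v = 0.934579
Sum computed term by term:
(Ia)_18 = 77.681


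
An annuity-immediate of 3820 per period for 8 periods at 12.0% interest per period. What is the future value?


FV = PMT * ((1+i)^n - 1) / i
= 3820 * ((1.12)^8 - 1) / 0.12
= 3820 * (2.475963 - 1) / 0.12
= 46984.8278


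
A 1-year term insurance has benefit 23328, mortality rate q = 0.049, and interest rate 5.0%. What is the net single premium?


NSP = benefit * q * v
v = 1/(1+i) = 0.952381
NSP = 23328 * 0.049 * 0.952381
= 1088.64


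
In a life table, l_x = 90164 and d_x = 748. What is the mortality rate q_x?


q_x = d_x / l_x
= 748 / 90164
= 0.0083


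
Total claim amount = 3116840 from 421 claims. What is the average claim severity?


severity = total / number
= 3116840 / 421
= 7403.4204


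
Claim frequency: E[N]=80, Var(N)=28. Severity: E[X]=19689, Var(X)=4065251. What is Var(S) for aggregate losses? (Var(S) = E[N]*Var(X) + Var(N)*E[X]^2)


Var(S) = E[N]*Var(X) + Var(N)*E[X]^2
= 80*4065251 + 28*19689^2
= 325220080 + 10854388188
= 1.1180e+10


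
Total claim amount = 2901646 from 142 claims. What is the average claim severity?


severity = total / number
= 2901646 / 142
= 20434.1268


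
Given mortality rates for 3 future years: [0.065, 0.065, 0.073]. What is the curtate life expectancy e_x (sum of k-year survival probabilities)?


e_x = sum_{k=1}^{n} k_p_x
k_p_x values:
  1_p_x = 0.935
  2_p_x = 0.874225
  3_p_x = 0.810407
e_x = 2.6196


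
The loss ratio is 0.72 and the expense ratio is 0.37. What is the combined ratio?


Combined ratio = loss ratio + expense ratio
= 0.72 + 0.37
= 1.09


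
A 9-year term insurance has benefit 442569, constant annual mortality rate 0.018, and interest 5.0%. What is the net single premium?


NSP = benefit * sum_{k=0}^{n-1} k_p_x * q * v^(k+1)
With constant q=0.018, v=0.952381
Sum = 0.119808
NSP = 442569 * 0.119808
= 53023.1218


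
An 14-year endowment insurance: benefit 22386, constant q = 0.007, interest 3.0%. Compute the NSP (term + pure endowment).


Term component = 1697.4841
Pure endowment = 14_p_x * v^14 * benefit = 0.906337 * 0.661118 * 22386 = 13413.584
NSP = 15111.0681


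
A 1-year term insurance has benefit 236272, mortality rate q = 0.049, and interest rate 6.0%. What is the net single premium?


NSP = benefit * q * v
v = 1/(1+i) = 0.943396
NSP = 236272 * 0.049 * 0.943396
= 10922.0075


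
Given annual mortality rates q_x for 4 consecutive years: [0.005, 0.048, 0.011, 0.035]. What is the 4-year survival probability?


p_k = 1 - q_k for each year
Survival = product of (1 - q_k)
= 0.995 * 0.952 * 0.989 * 0.965
= 0.904


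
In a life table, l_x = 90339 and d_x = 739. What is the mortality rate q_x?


q_x = d_x / l_x
= 739 / 90339
= 0.0082


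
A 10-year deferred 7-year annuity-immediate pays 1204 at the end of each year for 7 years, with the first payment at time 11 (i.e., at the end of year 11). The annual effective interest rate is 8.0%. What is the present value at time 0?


PV at time 10 of the 7-year annuity-immediate:
a_n = 1204 * (1-(1+0.08)^(-7))/0.08 = 6268.4696
Discount back 10 years to time 0:
PV = 6268.4696 * (1+0.08)^(-10)
= 6268.4696 * 0.463193
= 2903.5143


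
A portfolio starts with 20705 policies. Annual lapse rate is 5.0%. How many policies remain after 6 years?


remaining = initial * (1 - lapse)^years
= 20705 * (1 - 0.05)^6
= 20705 * 0.735092
= 15220.0776


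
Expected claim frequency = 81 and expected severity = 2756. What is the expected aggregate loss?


E[S] = E[N] * E[X]
= 81 * 2756
= 223236


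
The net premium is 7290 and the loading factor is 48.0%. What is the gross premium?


Gross = net * (1 + loading)
= 7290 * (1 + 0.48)
= 7290 * 1.48
= 10789.2


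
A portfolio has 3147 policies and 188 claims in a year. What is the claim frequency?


frequency = claims / policies
= 188 / 3147
= 0.0597


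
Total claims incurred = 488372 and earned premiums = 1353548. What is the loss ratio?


Loss ratio = claims / premiums
= 488372 / 1353548
= 0.3608


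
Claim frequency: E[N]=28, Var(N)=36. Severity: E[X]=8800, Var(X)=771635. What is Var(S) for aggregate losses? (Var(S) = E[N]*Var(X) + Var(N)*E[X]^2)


Var(S) = E[N]*Var(X) + Var(N)*E[X]^2
= 28*771635 + 36*8800^2
= 21605780 + 2787840000
= 2.8094e+09


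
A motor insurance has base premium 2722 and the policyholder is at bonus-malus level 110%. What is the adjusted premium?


adjusted = base * BM_level / 100
= 2722 * 110 / 100
= 2722 * 1.1
= 2994.2


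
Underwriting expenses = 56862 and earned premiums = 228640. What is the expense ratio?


Expense ratio = expenses / premiums
= 56862 / 228640
= 0.2487


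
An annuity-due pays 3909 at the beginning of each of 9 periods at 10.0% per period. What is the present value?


PV_due = PMT * (1-(1+i)^(-n))/i * (1+i)
PV_immediate = 22512.0241
PV_due = 22512.0241 * 1.1
= 24763.2265


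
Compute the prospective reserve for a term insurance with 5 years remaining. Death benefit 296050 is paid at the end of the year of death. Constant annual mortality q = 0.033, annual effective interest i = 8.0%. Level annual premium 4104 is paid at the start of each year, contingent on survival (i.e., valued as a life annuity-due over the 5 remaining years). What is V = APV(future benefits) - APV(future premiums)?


v = 1/(1+i) = 0.925926
APV(future benefits) per unit = sum_{k=0}^{4} k_p_x * q * v^(k+1) = 0.123981
APV(future benefits) = 296050 * 0.123981 = 36704.666
Life annuity-due factor ä_{x:5} = sum_{k=0}^{4} k_p_x * v^k = 4.05757
APV(future premiums) = 4104 * 4.05757 = 16652.2675
V = 36704.666 - 16652.2675
= 20052.3985


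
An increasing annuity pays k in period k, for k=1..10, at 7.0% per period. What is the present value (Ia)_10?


(Ia)_n = sum_{k=1}^{n} k * v^k, v = 1/(1+i)
v = 0.934579
Sum computed term by term:
(Ia)_10 = 34.7391


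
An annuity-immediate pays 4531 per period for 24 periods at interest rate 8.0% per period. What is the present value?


PV = PMT * (1 - (1+i)^(-n)) / i
= 4531 * (1 - (1+0.08)^(-24)) / 0.08
= 4531 * (1 - 0.157699) / 0.08
= 4531 * 10.528758
= 47705.8038


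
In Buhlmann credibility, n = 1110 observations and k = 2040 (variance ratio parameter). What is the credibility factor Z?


Z = n / (n + k)
= 1110 / (1110 + 2040)
= 1110 / 3150
= 0.3524


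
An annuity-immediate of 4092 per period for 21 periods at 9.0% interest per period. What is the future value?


FV = PMT * ((1+i)^n - 1) / i
= 4092 * ((1.09)^21 - 1) / 0.09
= 4092 * (6.108808 - 1) / 0.09
= 232280.4584


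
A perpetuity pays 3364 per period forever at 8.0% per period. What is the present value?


PV = PMT / i
= 3364 / 0.08
= 42050.0


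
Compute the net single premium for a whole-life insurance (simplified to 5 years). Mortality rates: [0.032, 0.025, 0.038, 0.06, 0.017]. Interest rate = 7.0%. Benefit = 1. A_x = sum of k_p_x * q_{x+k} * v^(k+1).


v = 0.934579
Year 0: k_p_x=1.0, q=0.032, term=0.029907
Year 1: k_p_x=0.968, q=0.025, term=0.021137
Year 2: k_p_x=0.9438, q=0.038, term=0.029276
Year 3: k_p_x=0.907936, q=0.06, term=0.04156
Year 4: k_p_x=0.853459, q=0.017, term=0.010345
A_x = 0.1322


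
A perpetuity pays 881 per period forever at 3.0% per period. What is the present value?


PV = PMT / i
= 881 / 0.03
= 29366.6667


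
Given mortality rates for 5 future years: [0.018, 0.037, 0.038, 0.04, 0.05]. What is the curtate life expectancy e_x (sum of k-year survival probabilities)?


e_x = sum_{k=1}^{n} k_p_x
k_p_x values:
  1_p_x = 0.982
  2_p_x = 0.945666
  3_p_x = 0.909731
  4_p_x = 0.873341
  5_p_x = 0.829674
e_x = 4.5404


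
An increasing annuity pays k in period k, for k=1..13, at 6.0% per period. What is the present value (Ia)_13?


(Ia)_n = sum_{k=1}^{n} k * v^k, v = 1/(1+i)
v = 0.943396
Sum computed term by term:
(Ia)_13 = 54.8156


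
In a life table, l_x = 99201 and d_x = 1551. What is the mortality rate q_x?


q_x = d_x / l_x
= 1551 / 99201
= 0.0156


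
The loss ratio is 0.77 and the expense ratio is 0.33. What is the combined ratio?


Combined ratio = loss ratio + expense ratio
= 0.77 + 0.33
= 1.1


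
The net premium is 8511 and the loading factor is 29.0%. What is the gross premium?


Gross = net * (1 + loading)
= 8511 * (1 + 0.29)
= 8511 * 1.29
= 10979.19


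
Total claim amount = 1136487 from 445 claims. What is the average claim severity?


severity = total / number
= 1136487 / 445
= 2553.9034


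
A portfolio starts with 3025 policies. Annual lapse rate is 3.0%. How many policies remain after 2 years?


remaining = initial * (1 - lapse)^years
= 3025 * (1 - 0.03)^2
= 3025 * 0.9409
= 2846.2225


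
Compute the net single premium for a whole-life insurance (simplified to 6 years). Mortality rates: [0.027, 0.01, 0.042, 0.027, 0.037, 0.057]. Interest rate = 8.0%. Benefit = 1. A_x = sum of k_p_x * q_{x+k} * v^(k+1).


v = 0.925926
Year 0: k_p_x=1.0, q=0.027, term=0.025
Year 1: k_p_x=0.973, q=0.01, term=0.008342
Year 2: k_p_x=0.96327, q=0.042, term=0.032116
Year 3: k_p_x=0.922813, q=0.027, term=0.018314
Year 4: k_p_x=0.897897, q=0.037, term=0.02261
Year 5: k_p_x=0.864675, q=0.057, term=0.031059
A_x = 0.1374


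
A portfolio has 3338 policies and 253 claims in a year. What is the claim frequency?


frequency = claims / policies
= 253 / 3338
= 0.0758


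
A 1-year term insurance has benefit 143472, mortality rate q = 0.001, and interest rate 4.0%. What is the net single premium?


NSP = benefit * q * v
v = 1/(1+i) = 0.961538
NSP = 143472 * 0.001 * 0.961538
= 137.9538


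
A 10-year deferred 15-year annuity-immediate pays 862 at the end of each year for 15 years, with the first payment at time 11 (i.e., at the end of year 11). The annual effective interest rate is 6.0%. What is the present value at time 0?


PV at time 10 of the 15-year annuity-immediate:
a_n = 862 * (1-(1+0.06)^(-15))/0.06 = 8371.9586
Discount back 10 years to time 0:
PV = 8371.9586 * (1+0.06)^(-10)
= 8371.9586 * 0.558395
= 4674.858


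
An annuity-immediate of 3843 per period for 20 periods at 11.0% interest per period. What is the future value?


FV = PMT * ((1+i)^n - 1) / i
= 3843 * ((1.11)^20 - 1) / 0.11
= 3843 * (8.062312 - 1) / 0.11
= 246731.4839


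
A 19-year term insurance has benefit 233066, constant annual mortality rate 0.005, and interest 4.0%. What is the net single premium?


NSP = benefit * sum_{k=0}^{n-1} k_p_x * q * v^(k+1)
With constant q=0.005, v=0.961538
Sum = 0.063164
NSP = 233066 * 0.063164
= 14721.3774


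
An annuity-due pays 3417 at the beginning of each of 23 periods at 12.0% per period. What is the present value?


PV_due = PMT * (1-(1+i)^(-n))/i * (1+i)
PV_immediate = 26373.888
PV_due = 26373.888 * 1.12
= 29538.7545


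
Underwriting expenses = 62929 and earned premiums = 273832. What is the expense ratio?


Expense ratio = expenses / premiums
= 62929 / 273832
= 0.2298


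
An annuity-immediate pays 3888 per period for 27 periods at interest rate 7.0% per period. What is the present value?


PV = PMT * (1 - (1+i)^(-n)) / i
= 3888 * (1 - (1+0.07)^(-27)) / 0.07
= 3888 * (1 - 0.16093) / 0.07
= 3888 * 11.986709
= 46604.3247


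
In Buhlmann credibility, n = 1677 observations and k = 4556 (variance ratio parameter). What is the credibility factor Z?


Z = n / (n + k)
= 1677 / (1677 + 4556)
= 1677 / 6233
= 0.2691


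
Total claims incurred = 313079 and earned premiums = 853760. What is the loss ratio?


Loss ratio = claims / premiums
= 313079 / 853760
= 0.3667


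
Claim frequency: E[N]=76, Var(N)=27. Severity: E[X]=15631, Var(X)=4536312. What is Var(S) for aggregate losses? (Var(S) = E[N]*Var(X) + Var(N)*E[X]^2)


Var(S) = E[N]*Var(X) + Var(N)*E[X]^2
= 76*4536312 + 27*15631^2
= 344759712 + 6596860347
= 6.9416e+09


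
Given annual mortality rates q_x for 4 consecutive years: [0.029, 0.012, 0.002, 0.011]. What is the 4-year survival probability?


p_k = 1 - q_k for each year
Survival = product of (1 - q_k)
= 0.971 * 0.988 * 0.998 * 0.989
= 0.9469


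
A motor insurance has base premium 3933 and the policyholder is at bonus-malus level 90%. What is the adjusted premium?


adjusted = base * BM_level / 100
= 3933 * 90 / 100
= 3933 * 0.9
= 3539.7


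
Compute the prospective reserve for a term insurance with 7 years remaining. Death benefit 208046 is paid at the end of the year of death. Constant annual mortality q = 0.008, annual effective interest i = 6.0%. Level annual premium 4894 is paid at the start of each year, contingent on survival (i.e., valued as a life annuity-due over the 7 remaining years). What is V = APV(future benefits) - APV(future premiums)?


v = 1/(1+i) = 0.943396
APV(future benefits) per unit = sum_{k=0}^{6} k_p_x * q * v^(k+1) = 0.043683
APV(future benefits) = 208046 * 0.043683 = 9088.0384
Life annuity-due factor ä_{x:7} = sum_{k=0}^{6} k_p_x * v^k = 5.787975
APV(future premiums) = 4894 * 5.787975 = 28326.3507
V = 9088.0384 - 28326.3507
= -19238.3123


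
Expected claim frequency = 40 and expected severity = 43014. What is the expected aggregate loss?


E[S] = E[N] * E[X]
= 40 * 43014
= 1.7206e+06


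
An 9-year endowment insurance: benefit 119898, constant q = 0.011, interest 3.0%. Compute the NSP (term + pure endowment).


Term component = 9849.9053
Pure endowment = 9_p_x * v^9 * benefit = 0.905246 * 0.766417 * 119898 = 83184.7165
NSP = 93034.6218


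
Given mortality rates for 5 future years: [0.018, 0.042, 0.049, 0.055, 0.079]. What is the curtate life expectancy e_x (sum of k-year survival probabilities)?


e_x = sum_{k=1}^{n} k_p_x
k_p_x values:
  1_p_x = 0.982
  2_p_x = 0.940756
  3_p_x = 0.894659
  4_p_x = 0.845453
  5_p_x = 0.778662
e_x = 4.4415


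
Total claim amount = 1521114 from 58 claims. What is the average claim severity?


severity = total / number
= 1521114 / 58
= 26226.1034


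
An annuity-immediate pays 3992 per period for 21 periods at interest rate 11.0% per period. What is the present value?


PV = PMT * (1 - (1+i)^(-n)) / i
= 3992 * (1 - (1+0.11)^(-21)) / 0.11
= 3992 * (1 - 0.111742) / 0.11
= 3992 * 8.07507
= 32235.6809


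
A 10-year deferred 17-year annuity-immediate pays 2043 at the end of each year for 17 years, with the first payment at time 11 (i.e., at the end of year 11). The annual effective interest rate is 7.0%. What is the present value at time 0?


PV at time 10 of the 17-year annuity-immediate:
a_n = 2043 * (1-(1+0.07)^(-17))/0.07 = 19946.2646
Discount back 10 years to time 0:
PV = 19946.2646 * (1+0.07)^(-10)
= 19946.2646 * 0.508349
= 10139.6695


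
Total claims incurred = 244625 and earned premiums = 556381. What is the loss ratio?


Loss ratio = claims / premiums
= 244625 / 556381
= 0.4397


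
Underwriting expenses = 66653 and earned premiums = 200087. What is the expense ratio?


Expense ratio = expenses / premiums
= 66653 / 200087
= 0.3331


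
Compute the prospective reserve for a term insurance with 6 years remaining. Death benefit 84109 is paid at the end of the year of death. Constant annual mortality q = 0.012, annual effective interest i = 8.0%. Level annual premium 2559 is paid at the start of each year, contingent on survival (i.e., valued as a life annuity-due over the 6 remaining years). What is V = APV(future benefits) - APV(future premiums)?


v = 1/(1+i) = 0.925926
APV(future benefits) per unit = sum_{k=0}^{5} k_p_x * q * v^(k+1) = 0.053982
APV(future benefits) = 84109 * 0.053982 = 4540.383
Life annuity-due factor ä_{x:6} = sum_{k=0}^{5} k_p_x * v^k = 4.858392
APV(future premiums) = 2559 * 4.858392 = 12432.6246
V = 4540.383 - 12432.6246
= -7892.2415


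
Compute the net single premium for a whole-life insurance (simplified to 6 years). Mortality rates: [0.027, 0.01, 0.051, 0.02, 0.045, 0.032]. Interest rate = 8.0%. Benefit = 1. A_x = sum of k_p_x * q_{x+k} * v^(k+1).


v = 0.925926
Year 0: k_p_x=1.0, q=0.027, term=0.025
Year 1: k_p_x=0.973, q=0.01, term=0.008342
Year 2: k_p_x=0.96327, q=0.051, term=0.038998
Year 3: k_p_x=0.914143, q=0.02, term=0.013438
Year 4: k_p_x=0.89586, q=0.045, term=0.027437
Year 5: k_p_x=0.855547, q=0.032, term=0.017252
A_x = 0.1305
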